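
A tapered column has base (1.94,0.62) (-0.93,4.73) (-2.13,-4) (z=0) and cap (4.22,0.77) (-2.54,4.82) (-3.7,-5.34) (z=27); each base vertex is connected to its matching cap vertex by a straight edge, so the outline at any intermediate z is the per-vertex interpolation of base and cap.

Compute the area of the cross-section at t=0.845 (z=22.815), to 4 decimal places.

Cross-section at t=0.845: each vertex is (1-t)·p0[i] + t·p1[i].
  v1: (1-0.845)·(1.94,0.62) + 0.845·(4.22,0.77) = (3.8666,0.7468)
  v2: (1-0.845)·(-0.93,4.73) + 0.845·(-2.54,4.82) = (-2.2905,4.8060)
  v3: (1-0.845)·(-2.13,-4) + 0.845·(-3.7,-5.34) = (-3.4567,-5.1323)
Shoelace sum Σ(x_i·y_{i+1} − x_{i+1}·y_i):
  i=1: 3.8666·4.8060 − -2.2905·0.7468 = +20.2935 (running +20.2935)
  i=2: -2.2905·-5.1323 − -3.4567·4.8060 = +28.3681 (running +48.6616)
  i=3: -3.4567·0.7468 − 3.8666·-5.1323 = +17.2633 (running +65.9249)
Area = |Σ|/2 = |65.9249|/2 = 32.9624

Area at t=0.845: 32.9624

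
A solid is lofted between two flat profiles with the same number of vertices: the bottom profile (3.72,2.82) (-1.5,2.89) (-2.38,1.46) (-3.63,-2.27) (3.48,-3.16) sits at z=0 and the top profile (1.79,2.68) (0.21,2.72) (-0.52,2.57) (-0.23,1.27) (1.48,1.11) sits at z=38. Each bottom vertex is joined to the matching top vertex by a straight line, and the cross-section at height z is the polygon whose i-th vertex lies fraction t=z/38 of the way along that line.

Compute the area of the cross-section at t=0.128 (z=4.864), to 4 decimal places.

Area at t=0.128: 29.4847

Cross-section at t=0.128: each vertex is (1-t)·p0[i] + t·p1[i].
  v1: (1-0.128)·(3.72,2.82) + 0.128·(1.79,2.68) = (3.4730,2.8021)
  v2: (1-0.128)·(-1.5,2.89) + 0.128·(0.21,2.72) = (-1.2811,2.8682)
  v3: (1-0.128)·(-2.38,1.46) + 0.128·(-0.52,2.57) = (-2.1419,1.6021)
  v4: (1-0.128)·(-3.63,-2.27) + 0.128·(-0.23,1.27) = (-3.1948,-1.8169)
  v5: (1-0.128)·(3.48,-3.16) + 0.128·(1.48,1.11) = (3.2240,-2.6134)
Shoelace sum Σ(x_i·y_{i+1} − x_{i+1}·y_i):
  i=1: 3.4730·2.8682 − -1.2811·2.8021 = +13.5511 (running +13.5511)
  i=2: -1.2811·1.6021 − -2.1419·2.8682 = +4.0911 (running +17.6422)
  i=3: -2.1419·-1.8169 − -3.1948·1.6021 = +9.0099 (running +26.6521)
  i=4: -3.1948·-2.6134 − 3.2240·-1.8169 = +14.2070 (running +40.8591)
  i=5: 3.2240·2.8021 − 3.4730·-2.6134 = +18.1103 (running +58.9694)
Area = |Σ|/2 = |58.9694|/2 = 29.4847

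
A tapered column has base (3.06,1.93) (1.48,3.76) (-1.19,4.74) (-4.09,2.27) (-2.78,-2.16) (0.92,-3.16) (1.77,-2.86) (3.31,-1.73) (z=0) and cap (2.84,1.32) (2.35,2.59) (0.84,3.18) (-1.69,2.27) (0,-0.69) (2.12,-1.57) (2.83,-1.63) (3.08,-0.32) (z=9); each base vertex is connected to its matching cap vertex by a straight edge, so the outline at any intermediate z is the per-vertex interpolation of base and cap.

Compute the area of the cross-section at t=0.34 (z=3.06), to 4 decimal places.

Cross-section at t=0.34: each vertex is (1-t)·p0[i] + t·p1[i].
  v1: (1-0.34)·(3.06,1.93) + 0.34·(2.84,1.32) = (2.9852,1.7226)
  v2: (1-0.34)·(1.48,3.76) + 0.34·(2.35,2.59) = (1.7758,3.3622)
  v3: (1-0.34)·(-1.19,4.74) + 0.34·(0.84,3.18) = (-0.4998,4.2096)
  v4: (1-0.34)·(-4.09,2.27) + 0.34·(-1.69,2.27) = (-3.2740,2.2700)
  v5: (1-0.34)·(-2.78,-2.16) + 0.34·(0,-0.69) = (-1.8348,-1.6602)
  v6: (1-0.34)·(0.92,-3.16) + 0.34·(2.12,-1.57) = (1.3280,-2.6194)
  v7: (1-0.34)·(1.77,-2.86) + 0.34·(2.83,-1.63) = (2.1304,-2.4418)
  v8: (1-0.34)·(3.31,-1.73) + 0.34·(3.08,-0.32) = (3.2318,-1.2506)
Shoelace sum Σ(x_i·y_{i+1} − x_{i+1}·y_i):
  i=1: 2.9852·3.3622 − 1.7758·1.7226 = +6.9778 (running +6.9778)
  i=2: 1.7758·4.2096 − -0.4998·3.3622 = +9.1558 (running +16.1337)
  i=3: -0.4998·2.2700 − -3.2740·4.2096 = +12.6477 (running +28.7814)
  i=4: -3.2740·-1.6602 − -1.8348·2.2700 = +9.6005 (running +38.3819)
  i=5: -1.8348·-2.6194 − 1.3280·-1.6602 = +7.0108 (running +45.3927)
  i=6: 1.3280·-2.4418 − 2.1304·-2.6194 = +2.3377 (running +47.7303)
  i=7: 2.1304·-1.2506 − 3.2318·-2.4418 = +5.2271 (running +52.9575)
  i=8: 3.2318·1.7226 − 2.9852·-1.2506 = +9.3004 (running +62.2579)
Area = |Σ|/2 = |62.2579|/2 = 31.1289

Area at t=0.34: 31.1289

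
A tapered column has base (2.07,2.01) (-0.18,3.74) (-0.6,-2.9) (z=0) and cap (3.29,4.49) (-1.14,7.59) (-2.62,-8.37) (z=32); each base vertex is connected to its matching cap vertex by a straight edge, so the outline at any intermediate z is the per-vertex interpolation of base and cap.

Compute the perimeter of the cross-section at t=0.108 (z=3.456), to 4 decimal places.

Cross-section at t=0.108: each vertex is (1-t)·p0[i] + t·p1[i].
  v1: (1-0.108)·(2.07,2.01) + 0.108·(3.29,4.49) = (2.2018,2.2778)
  v2: (1-0.108)·(-0.18,3.74) + 0.108·(-1.14,7.59) = (-0.2837,4.1558)
  v3: (1-0.108)·(-0.6,-2.9) + 0.108·(-2.62,-8.37) = (-0.8182,-3.4908)
Perimeter = Σ |v_{i+1} − v_i|:
  edge 1→2: √(-2.4854² + 1.8780²) = 3.1151 (running 3.1151)
  edge 2→3: √(-0.5345² + -7.6466²) = 7.6652 (running 10.7804)
  edge 3→1: √(3.0199² + 5.7686²) = 6.5113 (running 17.2916)
Perimeter = 17.2916

Perimeter at t=0.108: 17.2916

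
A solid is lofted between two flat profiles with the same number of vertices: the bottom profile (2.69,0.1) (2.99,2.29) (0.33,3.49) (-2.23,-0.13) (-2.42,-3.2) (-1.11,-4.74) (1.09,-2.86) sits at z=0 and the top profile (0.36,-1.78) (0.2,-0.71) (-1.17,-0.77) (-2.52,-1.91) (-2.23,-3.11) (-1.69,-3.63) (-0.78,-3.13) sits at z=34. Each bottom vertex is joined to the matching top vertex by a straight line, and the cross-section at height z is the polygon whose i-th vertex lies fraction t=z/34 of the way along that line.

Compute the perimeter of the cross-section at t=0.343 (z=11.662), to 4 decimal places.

Cross-section at t=0.343: each vertex is (1-t)·p0[i] + t·p1[i].
  v1: (1-0.343)·(2.69,0.1) + 0.343·(0.36,-1.78) = (1.8908,-0.5448)
  v2: (1-0.343)·(2.99,2.29) + 0.343·(0.2,-0.71) = (2.0330,1.2610)
  v3: (1-0.343)·(0.33,3.49) + 0.343·(-1.17,-0.77) = (-0.1845,2.0288)
  v4: (1-0.343)·(-2.23,-0.13) + 0.343·(-2.52,-1.91) = (-2.3295,-0.7405)
  v5: (1-0.343)·(-2.42,-3.2) + 0.343·(-2.23,-3.11) = (-2.3548,-3.1691)
  v6: (1-0.343)·(-1.11,-4.74) + 0.343·(-1.69,-3.63) = (-1.3089,-4.3593)
  v7: (1-0.343)·(1.09,-2.86) + 0.343·(-0.78,-3.13) = (0.4486,-2.9526)
Perimeter = Σ |v_{i+1} − v_i|:
  edge 1→2: √(0.1422² + 1.8058²) = 1.8114 (running 1.8114)
  edge 2→3: √(-2.2175² + 0.7678²) = 2.3467 (running 4.1581)
  edge 3→4: √(-2.1450² + -2.7694²) = 3.5029 (running 7.6610)
  edge 4→5: √(-0.0254² + -2.4286²) = 2.4287 (running 10.0897)
  edge 5→6: √(1.0459² + -1.1901²) = 1.5844 (running 11.6741)
  edge 6→7: √(1.7575² + 1.4067²) = 2.2511 (running 13.9253)
  edge 7→1: √(1.4422² + 2.4078²) = 2.8067 (running 16.7319)
Perimeter = 16.7319

Perimeter at t=0.343: 16.7319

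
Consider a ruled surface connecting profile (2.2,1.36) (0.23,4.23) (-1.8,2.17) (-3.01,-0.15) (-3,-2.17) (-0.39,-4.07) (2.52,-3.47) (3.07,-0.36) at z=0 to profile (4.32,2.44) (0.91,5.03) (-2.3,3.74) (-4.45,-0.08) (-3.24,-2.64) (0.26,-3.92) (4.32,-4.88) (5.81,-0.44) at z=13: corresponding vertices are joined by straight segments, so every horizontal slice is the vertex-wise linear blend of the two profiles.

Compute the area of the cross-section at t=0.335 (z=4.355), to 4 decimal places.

Area at t=0.335: 43.7544

Cross-section at t=0.335: each vertex is (1-t)·p0[i] + t·p1[i].
  v1: (1-0.335)·(2.2,1.36) + 0.335·(4.32,2.44) = (2.9102,1.7218)
  v2: (1-0.335)·(0.23,4.23) + 0.335·(0.91,5.03) = (0.4578,4.4980)
  v3: (1-0.335)·(-1.8,2.17) + 0.335·(-2.3,3.74) = (-1.9675,2.6959)
  v4: (1-0.335)·(-3.01,-0.15) + 0.335·(-4.45,-0.08) = (-3.4924,-0.1265)
  v5: (1-0.335)·(-3,-2.17) + 0.335·(-3.24,-2.64) = (-3.0804,-2.3274)
  v6: (1-0.335)·(-0.39,-4.07) + 0.335·(0.26,-3.92) = (-0.1723,-4.0198)
  v7: (1-0.335)·(2.52,-3.47) + 0.335·(4.32,-4.88) = (3.1230,-3.9424)
  v8: (1-0.335)·(3.07,-0.36) + 0.335·(5.81,-0.44) = (3.9879,-0.3868)
Shoelace sum Σ(x_i·y_{i+1} − x_{i+1}·y_i):
  i=1: 2.9102·4.4980 − 0.4578·1.7218 = +12.3018 (running +12.3018)
  i=2: 0.4578·2.6959 − -1.9675·4.4980 = +10.0840 (running +22.3859)
  i=3: -1.9675·-0.1265 − -3.4924·2.6959 = +9.6643 (running +32.0502)
  i=4: -3.4924·-2.3274 − -3.0804·-0.1265 = +7.7386 (running +39.7887)
  i=5: -3.0804·-4.0198 − -0.1723·-2.3274 = +11.9815 (running +51.7703)
  i=6: -0.1723·-3.9424 − 3.1230·-4.0198 = +13.2327 (running +65.0030)
  i=7: 3.1230·-0.3868 − 3.9879·-3.9424 = +14.5137 (running +79.5167)
  i=8: 3.9879·1.7218 − 2.9102·-0.3868 = +7.9920 (running +87.5088)
Area = |Σ|/2 = |87.5088|/2 = 43.7544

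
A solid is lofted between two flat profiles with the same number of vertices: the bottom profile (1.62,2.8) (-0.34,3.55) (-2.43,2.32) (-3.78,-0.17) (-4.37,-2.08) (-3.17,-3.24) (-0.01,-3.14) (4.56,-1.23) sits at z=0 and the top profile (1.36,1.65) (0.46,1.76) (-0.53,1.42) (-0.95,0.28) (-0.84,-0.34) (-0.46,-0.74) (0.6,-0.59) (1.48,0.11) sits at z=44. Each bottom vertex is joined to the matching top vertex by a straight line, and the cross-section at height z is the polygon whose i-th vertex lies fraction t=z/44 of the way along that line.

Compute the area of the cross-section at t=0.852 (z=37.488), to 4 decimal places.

Area at t=0.852: 7.6581

Cross-section at t=0.852: each vertex is (1-t)·p0[i] + t·p1[i].
  v1: (1-0.852)·(1.62,2.8) + 0.852·(1.36,1.65) = (1.3985,1.8202)
  v2: (1-0.852)·(-0.34,3.55) + 0.852·(0.46,1.76) = (0.3416,2.0249)
  v3: (1-0.852)·(-2.43,2.32) + 0.852·(-0.53,1.42) = (-0.8112,1.5532)
  v4: (1-0.852)·(-3.78,-0.17) + 0.852·(-0.95,0.28) = (-1.3688,0.2134)
  v5: (1-0.852)·(-4.37,-2.08) + 0.852·(-0.84,-0.34) = (-1.3624,-0.5975)
  v6: (1-0.852)·(-3.17,-3.24) + 0.852·(-0.46,-0.74) = (-0.8611,-1.1100)
  v7: (1-0.852)·(-0.01,-3.14) + 0.852·(0.6,-0.59) = (0.5097,-0.9674)
  v8: (1-0.852)·(4.56,-1.23) + 0.852·(1.48,0.11) = (1.9358,-0.0883)
Shoelace sum Σ(x_i·y_{i+1} − x_{i+1}·y_i):
  i=1: 1.3985·2.0249 − 0.3416·1.8202 = +2.2100 (running +2.2100)
  i=2: 0.3416·1.5532 − -0.8112·2.0249 = +2.1732 (running +4.3832)
  i=3: -0.8112·0.2134 − -1.3688·1.5532 = +1.9530 (running +6.3362)
  i=4: -1.3688·-0.5975 − -1.3624·0.2134 = +1.1087 (running +7.4448)
  i=5: -1.3624·-1.1100 − -0.8611·-0.5975 = +0.9978 (running +8.4426)
  i=6: -0.8611·-0.9674 − 0.5097·-1.1100 = +1.3988 (running +9.8414)
  i=7: 0.5097·-0.0883 − 1.9358·-0.9674 = +1.8277 (running +11.6692)
  i=8: 1.9358·1.8202 − 1.3985·-0.0883 = +3.6471 (running +15.3163)
Area = |Σ|/2 = |15.3163|/2 = 7.6581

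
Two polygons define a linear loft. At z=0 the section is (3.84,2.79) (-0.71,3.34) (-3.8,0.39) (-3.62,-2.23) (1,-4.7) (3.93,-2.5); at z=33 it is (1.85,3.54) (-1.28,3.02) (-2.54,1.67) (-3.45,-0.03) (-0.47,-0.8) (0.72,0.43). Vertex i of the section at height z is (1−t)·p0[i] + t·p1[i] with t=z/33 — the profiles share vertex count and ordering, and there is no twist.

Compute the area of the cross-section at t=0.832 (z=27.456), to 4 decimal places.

Area at t=0.832: 17.4536

Cross-section at t=0.832: each vertex is (1-t)·p0[i] + t·p1[i].
  v1: (1-0.832)·(3.84,2.79) + 0.832·(1.85,3.54) = (2.1843,3.4140)
  v2: (1-0.832)·(-0.71,3.34) + 0.832·(-1.28,3.02) = (-1.1842,3.0738)
  v3: (1-0.832)·(-3.8,0.39) + 0.832·(-2.54,1.67) = (-2.7517,1.4550)
  v4: (1-0.832)·(-3.62,-2.23) + 0.832·(-3.45,-0.03) = (-3.4786,-0.3996)
  v5: (1-0.832)·(1,-4.7) + 0.832·(-0.47,-0.8) = (-0.2230,-1.4552)
  v6: (1-0.832)·(3.93,-2.5) + 0.832·(0.72,0.43) = (1.2593,-0.0622)
Shoelace sum Σ(x_i·y_{i+1} − x_{i+1}·y_i):
  i=1: 2.1843·3.0738 − -1.1842·3.4140 = +10.7571 (running +10.7571)
  i=2: -1.1842·1.4550 − -2.7517·3.0738 = +6.7350 (running +17.4921)
  i=3: -2.7517·-0.3996 − -3.4786·1.4550 = +6.1607 (running +23.6528)
  i=4: -3.4786·-1.4552 − -0.2230·-0.3996 = +4.9729 (running +28.6257)
  i=5: -0.2230·-0.0622 − 1.2593·-1.4552 = +1.8464 (running +30.4720)
  i=6: 1.2593·3.4140 − 2.1843·-0.0622 = +4.4351 (running +34.9072)
Area = |Σ|/2 = |34.9072|/2 = 17.4536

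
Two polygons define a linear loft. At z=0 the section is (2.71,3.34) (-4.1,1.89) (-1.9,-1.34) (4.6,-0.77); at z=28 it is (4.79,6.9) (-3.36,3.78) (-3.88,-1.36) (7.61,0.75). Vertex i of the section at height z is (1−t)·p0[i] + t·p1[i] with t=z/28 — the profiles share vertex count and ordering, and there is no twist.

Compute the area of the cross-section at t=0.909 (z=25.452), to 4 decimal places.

Cross-section at t=0.909: each vertex is (1-t)·p0[i] + t·p1[i].
  v1: (1-0.909)·(2.71,3.34) + 0.909·(4.79,6.9) = (4.6007,6.5760)
  v2: (1-0.909)·(-4.1,1.89) + 0.909·(-3.36,3.78) = (-3.4273,3.6080)
  v3: (1-0.909)·(-1.9,-1.34) + 0.909·(-3.88,-1.36) = (-3.6998,-1.3582)
  v4: (1-0.909)·(4.6,-0.77) + 0.909·(7.61,0.75) = (7.3361,0.6117)
Shoelace sum Σ(x_i·y_{i+1} − x_{i+1}·y_i):
  i=1: 4.6007·3.6080 − -3.4273·6.5760 = +39.1378 (running +39.1378)
  i=2: -3.4273·-1.3582 − -3.6998·3.6080 = +18.0039 (running +57.1417)
  i=3: -3.6998·0.6117 − 7.3361·-1.3582 = +7.7006 (running +64.8423)
  i=4: 7.3361·6.5760 − 4.6007·0.6117 = +45.4283 (running +110.2706)
Area = |Σ|/2 = |110.2706|/2 = 55.1353

Area at t=0.909: 55.1353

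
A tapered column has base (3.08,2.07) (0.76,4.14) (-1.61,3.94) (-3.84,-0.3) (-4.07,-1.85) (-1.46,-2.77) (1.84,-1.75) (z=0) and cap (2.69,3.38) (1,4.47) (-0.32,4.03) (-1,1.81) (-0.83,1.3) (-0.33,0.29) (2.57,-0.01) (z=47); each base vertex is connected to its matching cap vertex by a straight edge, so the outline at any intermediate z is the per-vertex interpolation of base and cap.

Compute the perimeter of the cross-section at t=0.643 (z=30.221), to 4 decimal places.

Cross-section at t=0.643: each vertex is (1-t)·p0[i] + t·p1[i].
  v1: (1-0.643)·(3.08,2.07) + 0.643·(2.69,3.38) = (2.8292,2.9123)
  v2: (1-0.643)·(0.76,4.14) + 0.643·(1,4.47) = (0.9143,4.3522)
  v3: (1-0.643)·(-1.61,3.94) + 0.643·(-0.32,4.03) = (-0.7805,3.9979)
  v4: (1-0.643)·(-3.84,-0.3) + 0.643·(-1,1.81) = (-2.0139,1.0567)
  v5: (1-0.643)·(-4.07,-1.85) + 0.643·(-0.83,1.3) = (-1.9867,0.1755)
  v6: (1-0.643)·(-1.46,-2.77) + 0.643·(-0.33,0.29) = (-0.7334,-0.8024)
  v7: (1-0.643)·(1.84,-1.75) + 0.643·(2.57,-0.01) = (2.3094,-0.6312)
Perimeter = Σ |v_{i+1} − v_i|:
  edge 1→2: √(-1.9149² + 1.4399²) = 2.3958 (running 2.3958)
  edge 2→3: √(-1.6948² + -0.3543²) = 1.7315 (running 4.1273)
  edge 3→4: √(-1.2333² + -2.9411²) = 3.1893 (running 7.3166)
  edge 4→5: √(0.0272² + -0.8813²) = 0.8817 (running 8.1983)
  edge 5→6: √(1.2533² + -0.9779²) = 1.5896 (running 9.7879)
  edge 6→7: √(3.0428² + 0.1712²) = 3.0476 (running 12.8356)
  edge 7→1: √(0.5198² + 3.5435²) = 3.5814 (running 16.4170)
Perimeter = 16.4170

Perimeter at t=0.643: 16.4170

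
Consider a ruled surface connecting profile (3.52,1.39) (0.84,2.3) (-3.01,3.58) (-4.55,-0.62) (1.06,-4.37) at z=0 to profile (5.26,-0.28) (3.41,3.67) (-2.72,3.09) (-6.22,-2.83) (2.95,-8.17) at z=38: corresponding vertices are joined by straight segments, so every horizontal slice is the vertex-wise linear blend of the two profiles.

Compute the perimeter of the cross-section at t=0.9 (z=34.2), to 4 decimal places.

Cross-section at t=0.9: each vertex is (1-t)·p0[i] + t·p1[i].
  v1: (1-0.9)·(3.52,1.39) + 0.9·(5.26,-0.28) = (5.0860,-0.1130)
  v2: (1-0.9)·(0.84,2.3) + 0.9·(3.41,3.67) = (3.1530,3.5330)
  v3: (1-0.9)·(-3.01,3.58) + 0.9·(-2.72,3.09) = (-2.7490,3.1390)
  v4: (1-0.9)·(-4.55,-0.62) + 0.9·(-6.22,-2.83) = (-6.0530,-2.6090)
  v5: (1-0.9)·(1.06,-4.37) + 0.9·(2.95,-8.17) = (2.7610,-7.7900)
Perimeter = Σ |v_{i+1} − v_i|:
  edge 1→2: √(-1.9330² + 3.6460²) = 4.1267 (running 4.1267)
  edge 2→3: √(-5.9020² + -0.3940²) = 5.9151 (running 10.0419)
  edge 3→4: √(-3.3040² + -5.7480²) = 6.6299 (running 16.6718)
  edge 4→5: √(8.8140² + -5.1810²) = 10.2240 (running 26.8957)
  edge 5→1: √(2.3250² + 7.6770²) = 8.0213 (running 34.9171)
Perimeter = 34.9171

Perimeter at t=0.9: 34.9171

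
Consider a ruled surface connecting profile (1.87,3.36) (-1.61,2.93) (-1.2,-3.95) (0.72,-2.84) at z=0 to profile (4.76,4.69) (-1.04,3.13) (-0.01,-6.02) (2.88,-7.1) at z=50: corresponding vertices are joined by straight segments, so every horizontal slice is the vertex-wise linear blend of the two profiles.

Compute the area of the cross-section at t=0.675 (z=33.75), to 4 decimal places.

Area at t=0.675: 34.8600

Cross-section at t=0.675: each vertex is (1-t)·p0[i] + t·p1[i].
  v1: (1-0.675)·(1.87,3.36) + 0.675·(4.76,4.69) = (3.8207,4.2578)
  v2: (1-0.675)·(-1.61,2.93) + 0.675·(-1.04,3.13) = (-1.2252,3.0650)
  v3: (1-0.675)·(-1.2,-3.95) + 0.675·(-0.01,-6.02) = (-0.3967,-5.3473)
  v4: (1-0.675)·(0.72,-2.84) + 0.675·(2.88,-7.1) = (2.1780,-5.7155)
Shoelace sum Σ(x_i·y_{i+1} − x_{i+1}·y_i):
  i=1: 3.8207·3.0650 − -1.2252·4.2578 = +16.9274 (running +16.9274)
  i=2: -1.2252·-5.3473 − -0.3967·3.0650 = +7.7678 (running +24.6952)
  i=3: -0.3967·-5.7155 − 2.1780·-5.3473 = +13.9139 (running +38.6091)
  i=4: 2.1780·4.2578 − 3.8207·-5.7155 = +31.1109 (running +69.7200)
Area = |Σ|/2 = |69.7200|/2 = 34.8600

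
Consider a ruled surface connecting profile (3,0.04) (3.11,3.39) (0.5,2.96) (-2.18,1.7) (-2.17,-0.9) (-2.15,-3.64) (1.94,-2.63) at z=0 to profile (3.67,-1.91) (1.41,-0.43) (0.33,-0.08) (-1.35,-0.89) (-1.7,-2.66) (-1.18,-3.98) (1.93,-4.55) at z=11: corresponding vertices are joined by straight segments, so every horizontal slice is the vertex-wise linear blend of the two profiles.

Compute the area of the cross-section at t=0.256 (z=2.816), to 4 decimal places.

Cross-section at t=0.256: each vertex is (1-t)·p0[i] + t·p1[i].
  v1: (1-0.256)·(3,0.04) + 0.256·(3.67,-1.91) = (3.1715,-0.4592)
  v2: (1-0.256)·(3.11,3.39) + 0.256·(1.41,-0.43) = (2.6748,2.4121)
  v3: (1-0.256)·(0.5,2.96) + 0.256·(0.33,-0.08) = (0.4565,2.1818)
  v4: (1-0.256)·(-2.18,1.7) + 0.256·(-1.35,-0.89) = (-1.9675,1.0370)
  v5: (1-0.256)·(-2.17,-0.9) + 0.256·(-1.7,-2.66) = (-2.0497,-1.3506)
  v6: (1-0.256)·(-2.15,-3.64) + 0.256·(-1.18,-3.98) = (-1.9017,-3.7270)
  v7: (1-0.256)·(1.94,-2.63) + 0.256·(1.93,-4.55) = (1.9374,-3.1215)
Shoelace sum Σ(x_i·y_{i+1} − x_{i+1}·y_i):
  i=1: 3.1715·2.4121 − 2.6748·-0.4592 = +8.8782 (running +8.8782)
  i=2: 2.6748·2.1818 − 0.4565·2.4121 = +4.7347 (running +13.6129)
  i=3: 0.4565·1.0370 − -1.9675·2.1818 = +4.7660 (running +18.3789)
  i=4: -1.9675·-1.3506 − -2.0497·1.0370 = +4.7827 (running +23.1616)
  i=5: -2.0497·-3.7270 − -1.9017·-1.3506 = +5.0709 (running +28.2325)
  i=6: -1.9017·-3.1215 − 1.9374·-3.7270 = +13.1570 (running +41.3896)
  i=7: 1.9374·-0.4592 − 3.1715·-3.1215 = +9.0103 (running +50.3999)
Area = |Σ|/2 = |50.3999|/2 = 25.1999

Area at t=0.256: 25.1999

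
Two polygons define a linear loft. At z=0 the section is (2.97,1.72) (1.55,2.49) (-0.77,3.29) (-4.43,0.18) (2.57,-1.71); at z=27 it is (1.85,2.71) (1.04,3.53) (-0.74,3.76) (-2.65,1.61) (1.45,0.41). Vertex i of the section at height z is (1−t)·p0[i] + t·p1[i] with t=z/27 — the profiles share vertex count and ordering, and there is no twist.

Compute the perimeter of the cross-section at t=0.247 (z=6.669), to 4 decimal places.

Cross-section at t=0.247: each vertex is (1-t)·p0[i] + t·p1[i].
  v1: (1-0.247)·(2.97,1.72) + 0.247·(1.85,2.71) = (2.6934,1.9645)
  v2: (1-0.247)·(1.55,2.49) + 0.247·(1.04,3.53) = (1.4240,2.7469)
  v3: (1-0.247)·(-0.77,3.29) + 0.247·(-0.74,3.76) = (-0.7626,3.4061)
  v4: (1-0.247)·(-4.43,0.18) + 0.247·(-2.65,1.61) = (-3.9903,0.5332)
  v5: (1-0.247)·(2.57,-1.71) + 0.247·(1.45,0.41) = (2.2934,-1.1864)
Perimeter = Σ |v_{i+1} − v_i|:
  edge 1→2: √(-1.2693² + 0.7823²) = 1.4911 (running 1.4911)
  edge 2→3: √(-2.1866² + 0.6592²) = 2.2838 (running 3.7749)
  edge 3→4: √(-3.2277² + -2.8729²) = 4.3211 (running 8.0960)
  edge 4→5: √(6.2837² + -1.7196²) = 6.5147 (running 14.6107)
  edge 5→1: √(0.4000² + 3.1509²) = 3.1762 (running 17.7869)
Perimeter = 17.7869

Perimeter at t=0.247: 17.7869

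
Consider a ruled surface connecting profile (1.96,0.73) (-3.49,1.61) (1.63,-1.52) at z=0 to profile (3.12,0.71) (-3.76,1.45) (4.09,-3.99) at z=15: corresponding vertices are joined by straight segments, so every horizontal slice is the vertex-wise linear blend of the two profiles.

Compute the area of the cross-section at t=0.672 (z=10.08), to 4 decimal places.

Area at t=0.672: 12.2762

Cross-section at t=0.672: each vertex is (1-t)·p0[i] + t·p1[i].
  v1: (1-0.672)·(1.96,0.73) + 0.672·(3.12,0.71) = (2.7395,0.7166)
  v2: (1-0.672)·(-3.49,1.61) + 0.672·(-3.76,1.45) = (-3.6714,1.5025)
  v3: (1-0.672)·(1.63,-1.52) + 0.672·(4.09,-3.99) = (3.2831,-3.1798)
Shoelace sum Σ(x_i·y_{i+1} − x_{i+1}·y_i):
  i=1: 2.7395·1.5025 − -3.6714·0.7166 = +6.7469 (running +6.7469)
  i=2: -3.6714·-3.1798 − 3.2831·1.5025 = +6.7418 (running +13.4887)
  i=3: 3.2831·0.7166 − 2.7395·-3.1798 = +11.0638 (running +24.5524)
Area = |Σ|/2 = |24.5524|/2 = 12.2762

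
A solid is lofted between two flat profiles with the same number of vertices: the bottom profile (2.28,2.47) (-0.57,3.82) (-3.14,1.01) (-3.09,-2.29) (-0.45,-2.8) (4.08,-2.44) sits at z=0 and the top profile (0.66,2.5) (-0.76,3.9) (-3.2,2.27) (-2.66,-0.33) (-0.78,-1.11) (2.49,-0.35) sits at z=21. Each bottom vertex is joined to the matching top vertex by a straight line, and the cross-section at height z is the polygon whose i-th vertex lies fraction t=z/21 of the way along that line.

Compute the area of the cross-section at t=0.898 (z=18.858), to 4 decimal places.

Area at t=0.898: 18.6841

Cross-section at t=0.898: each vertex is (1-t)·p0[i] + t·p1[i].
  v1: (1-0.898)·(2.28,2.47) + 0.898·(0.66,2.5) = (0.8252,2.4969)
  v2: (1-0.898)·(-0.57,3.82) + 0.898·(-0.76,3.9) = (-0.7406,3.8918)
  v3: (1-0.898)·(-3.14,1.01) + 0.898·(-3.2,2.27) = (-3.1939,2.1415)
  v4: (1-0.898)·(-3.09,-2.29) + 0.898·(-2.66,-0.33) = (-2.7039,-0.5299)
  v5: (1-0.898)·(-0.45,-2.8) + 0.898·(-0.78,-1.11) = (-0.7463,-1.2824)
  v6: (1-0.898)·(4.08,-2.44) + 0.898·(2.49,-0.35) = (2.6522,-0.5632)
Shoelace sum Σ(x_i·y_{i+1} − x_{i+1}·y_i):
  i=1: 0.8252·3.8918 − -0.7406·2.4969 = +5.0610 (running +5.0610)
  i=2: -0.7406·2.1415 − -3.1939·3.8918 = +10.8440 (running +15.9050)
  i=3: -3.1939·-0.5299 − -2.7039·2.1415 = +7.4828 (running +23.3878)
  i=4: -2.7039·-1.2824 − -0.7463·-0.5299 = +3.0719 (running +26.4597)
  i=5: -0.7463·-0.5632 − 2.6522·-1.2824 = +3.8214 (running +30.2811)
  i=6: 2.6522·2.4969 − 0.8252·-0.5632 = +7.0871 (running +37.3682)
Area = |Σ|/2 = |37.3682|/2 = 18.6841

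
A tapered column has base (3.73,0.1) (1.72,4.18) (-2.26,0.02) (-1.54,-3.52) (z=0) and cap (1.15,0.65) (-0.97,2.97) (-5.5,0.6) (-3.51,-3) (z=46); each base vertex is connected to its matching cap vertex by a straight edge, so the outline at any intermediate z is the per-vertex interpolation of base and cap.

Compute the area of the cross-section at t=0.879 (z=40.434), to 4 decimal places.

Cross-section at t=0.879: each vertex is (1-t)·p0[i] + t·p1[i].
  v1: (1-0.879)·(3.73,0.1) + 0.879·(1.15,0.65) = (1.4622,0.5835)
  v2: (1-0.879)·(1.72,4.18) + 0.879·(-0.97,2.97) = (-0.6445,3.1164)
  v3: (1-0.879)·(-2.26,0.02) + 0.879·(-5.5,0.6) = (-5.1080,0.5298)
  v4: (1-0.879)·(-1.54,-3.52) + 0.879·(-3.51,-3) = (-3.2716,-3.0629)
Shoelace sum Σ(x_i·y_{i+1} − x_{i+1}·y_i):
  i=1: 1.4622·3.1164 − -0.6445·0.5835 = +4.9328 (running +4.9328)
  i=2: -0.6445·0.5298 − -5.1080·3.1164 = +15.5770 (running +20.5098)
  i=3: -5.1080·-3.0629 − -3.2716·0.5298 = +17.3786 (running +37.8885)
  i=4: -3.2716·0.5835 − 1.4622·-3.0629 = +2.5697 (running +40.4582)
Area = |Σ|/2 = |40.4582|/2 = 20.2291

Area at t=0.879: 20.2291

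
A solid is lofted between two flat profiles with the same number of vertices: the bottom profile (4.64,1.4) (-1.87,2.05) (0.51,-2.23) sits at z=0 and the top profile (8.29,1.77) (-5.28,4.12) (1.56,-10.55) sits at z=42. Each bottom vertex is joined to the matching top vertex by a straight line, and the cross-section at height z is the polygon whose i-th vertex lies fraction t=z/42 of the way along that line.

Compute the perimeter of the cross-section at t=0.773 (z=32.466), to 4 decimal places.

Cross-section at t=0.773: each vertex is (1-t)·p0[i] + t·p1[i].
  v1: (1-0.773)·(4.64,1.4) + 0.773·(8.29,1.77) = (7.4614,1.6860)
  v2: (1-0.773)·(-1.87,2.05) + 0.773·(-5.28,4.12) = (-4.5059,3.6501)
  v3: (1-0.773)·(0.51,-2.23) + 0.773·(1.56,-10.55) = (1.3216,-8.6614)
Perimeter = Σ |v_{i+1} − v_i|:
  edge 1→2: √(-11.9674² + 1.9641²) = 12.1275 (running 12.1275)
  edge 2→3: √(5.8276² + -12.3115²) = 13.6210 (running 25.7485)
  edge 3→1: √(6.1398² + 10.3474²) = 12.0318 (running 37.7804)
Perimeter = 37.7804

Perimeter at t=0.773: 37.7804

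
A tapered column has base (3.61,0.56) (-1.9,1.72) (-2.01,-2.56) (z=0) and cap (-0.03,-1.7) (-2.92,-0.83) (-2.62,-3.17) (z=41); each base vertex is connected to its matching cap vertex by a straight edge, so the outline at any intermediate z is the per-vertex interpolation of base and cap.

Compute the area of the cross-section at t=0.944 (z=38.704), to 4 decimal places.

Cross-section at t=0.944: each vertex is (1-t)·p0[i] + t·p1[i].
  v1: (1-0.944)·(3.61,0.56) + 0.944·(-0.03,-1.7) = (0.1738,-1.5734)
  v2: (1-0.944)·(-1.9,1.72) + 0.944·(-2.92,-0.83) = (-2.8629,-0.6872)
  v3: (1-0.944)·(-2.01,-2.56) + 0.944·(-2.62,-3.17) = (-2.5858,-3.1358)
Shoelace sum Σ(x_i·y_{i+1} − x_{i+1}·y_i):
  i=1: 0.1738·-0.6872 − -2.8629·-1.5734 = -4.6240 (running -4.6240)
  i=2: -2.8629·-3.1358 − -2.5858·-0.6872 = +7.2005 (running +2.5765)
  i=3: -2.5858·-1.5734 − 0.1738·-3.1358 = +4.6138 (running +7.1903)
Area = |Σ|/2 = |7.1903|/2 = 3.5952

Area at t=0.944: 3.5952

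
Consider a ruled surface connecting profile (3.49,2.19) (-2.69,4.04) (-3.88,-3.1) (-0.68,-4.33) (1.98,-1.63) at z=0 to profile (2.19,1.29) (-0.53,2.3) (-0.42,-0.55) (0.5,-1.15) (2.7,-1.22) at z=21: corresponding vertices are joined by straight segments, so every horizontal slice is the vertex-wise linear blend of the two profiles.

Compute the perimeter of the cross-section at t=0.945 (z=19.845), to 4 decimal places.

Perimeter at t=0.945: 12.2447

Cross-section at t=0.945: each vertex is (1-t)·p0[i] + t·p1[i].
  v1: (1-0.945)·(3.49,2.19) + 0.945·(2.19,1.29) = (2.2615,1.3395)
  v2: (1-0.945)·(-2.69,4.04) + 0.945·(-0.53,2.3) = (-0.6488,2.3957)
  v3: (1-0.945)·(-3.88,-3.1) + 0.945·(-0.42,-0.55) = (-0.6103,-0.6903)
  v4: (1-0.945)·(-0.68,-4.33) + 0.945·(0.5,-1.15) = (0.4351,-1.3249)
  v5: (1-0.945)·(1.98,-1.63) + 0.945·(2.7,-1.22) = (2.6604,-1.2425)
Perimeter = Σ |v_{i+1} − v_i|:
  edge 1→2: √(-2.9103² + 1.0562²) = 3.0960 (running 3.0960)
  edge 2→3: √(0.0385² + -3.0860²) = 3.0862 (running 6.1822)
  edge 3→4: √(1.0454² + -0.6346²) = 1.2230 (running 7.4052)
  edge 4→5: √(2.2253² + 0.0824²) = 2.2268 (running 9.6320)
  edge 5→1: √(-0.3989² + 2.5820²) = 2.6127 (running 12.2447)
Perimeter = 12.2447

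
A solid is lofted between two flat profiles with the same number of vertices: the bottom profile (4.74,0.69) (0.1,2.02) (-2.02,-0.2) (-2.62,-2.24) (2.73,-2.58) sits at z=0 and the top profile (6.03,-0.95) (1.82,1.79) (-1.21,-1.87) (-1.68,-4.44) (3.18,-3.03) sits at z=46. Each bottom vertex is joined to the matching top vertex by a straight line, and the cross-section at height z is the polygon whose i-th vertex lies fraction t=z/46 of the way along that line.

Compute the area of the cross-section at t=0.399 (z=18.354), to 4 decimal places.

Area at t=0.399: 22.9556

Cross-section at t=0.399: each vertex is (1-t)·p0[i] + t·p1[i].
  v1: (1-0.399)·(4.74,0.69) + 0.399·(6.03,-0.95) = (5.2547,0.0356)
  v2: (1-0.399)·(0.1,2.02) + 0.399·(1.82,1.79) = (0.7863,1.9282)
  v3: (1-0.399)·(-2.02,-0.2) + 0.399·(-1.21,-1.87) = (-1.6968,-0.8663)
  v4: (1-0.399)·(-2.62,-2.24) + 0.399·(-1.68,-4.44) = (-2.2449,-3.1178)
  v5: (1-0.399)·(2.73,-2.58) + 0.399·(3.18,-3.03) = (2.9096,-2.7595)
Shoelace sum Σ(x_i·y_{i+1} − x_{i+1}·y_i):
  i=1: 5.2547·1.9282 − 0.7863·0.0356 = +10.1043 (running +10.1043)
  i=2: 0.7863·-0.8663 − -1.6968·1.9282 = +2.5907 (running +12.6949)
  i=3: -1.6968·-3.1178 − -2.2449·-0.8663 = +3.3455 (running +16.0404)
  i=4: -2.2449·-2.7595 − 2.9096·-3.1178 = +15.2664 (running +31.3068)
  i=5: 2.9096·0.0356 − 5.2547·-2.7595 = +14.6043 (running +45.9111)
Area = |Σ|/2 = |45.9111|/2 = 22.9556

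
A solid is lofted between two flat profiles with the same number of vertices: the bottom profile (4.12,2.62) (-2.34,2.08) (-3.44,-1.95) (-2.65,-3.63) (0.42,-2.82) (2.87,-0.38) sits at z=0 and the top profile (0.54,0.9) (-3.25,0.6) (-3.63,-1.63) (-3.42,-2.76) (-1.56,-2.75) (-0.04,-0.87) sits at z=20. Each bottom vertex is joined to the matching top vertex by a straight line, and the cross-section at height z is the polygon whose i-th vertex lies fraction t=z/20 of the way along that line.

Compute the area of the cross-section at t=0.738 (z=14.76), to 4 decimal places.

Cross-section at t=0.738: each vertex is (1-t)·p0[i] + t·p1[i].
  v1: (1-0.738)·(4.12,2.62) + 0.738·(0.54,0.9) = (1.4780,1.3506)
  v2: (1-0.738)·(-2.34,2.08) + 0.738·(-3.25,0.6) = (-3.0116,0.9878)
  v3: (1-0.738)·(-3.44,-1.95) + 0.738·(-3.63,-1.63) = (-3.5802,-1.7138)
  v4: (1-0.738)·(-2.65,-3.63) + 0.738·(-3.42,-2.76) = (-3.2183,-2.9879)
  v5: (1-0.738)·(0.42,-2.82) + 0.738·(-1.56,-2.75) = (-1.0412,-2.7683)
  v6: (1-0.738)·(2.87,-0.38) + 0.738·(-0.04,-0.87) = (0.7224,-0.7416)
Shoelace sum Σ(x_i·y_{i+1} − x_{i+1}·y_i):
  i=1: 1.4780·0.9878 − -3.0116·1.3506 = +5.5274 (running +5.5274)
  i=2: -3.0116·-1.7138 − -3.5802·0.9878 = +8.6978 (running +14.2252)
  i=3: -3.5802·-2.9879 − -3.2183·-1.7138 = +5.1819 (running +19.4071)
  i=4: -3.2183·-2.7683 − -1.0412·-2.9879 = +5.7981 (running +25.2052)
  i=5: -1.0412·-0.7416 − 0.7224·-2.7683 = +2.7721 (running +27.9773)
  i=6: 0.7224·1.3506 − 1.4780·-0.7416 = +2.0718 (running +30.0491)
Area = |Σ|/2 = |30.0491|/2 = 15.0245

Area at t=0.738: 15.0245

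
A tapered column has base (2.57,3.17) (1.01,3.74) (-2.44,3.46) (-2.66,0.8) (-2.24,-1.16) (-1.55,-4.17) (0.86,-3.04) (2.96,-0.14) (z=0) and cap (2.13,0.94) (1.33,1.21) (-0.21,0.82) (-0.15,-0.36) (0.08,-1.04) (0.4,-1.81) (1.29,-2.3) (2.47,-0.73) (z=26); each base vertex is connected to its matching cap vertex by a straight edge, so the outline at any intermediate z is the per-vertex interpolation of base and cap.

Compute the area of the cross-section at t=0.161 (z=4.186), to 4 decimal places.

Cross-section at t=0.161: each vertex is (1-t)·p0[i] + t·p1[i].
  v1: (1-0.161)·(2.57,3.17) + 0.161·(2.13,0.94) = (2.4992,2.8110)
  v2: (1-0.161)·(1.01,3.74) + 0.161·(1.33,1.21) = (1.0615,3.3327)
  v3: (1-0.161)·(-2.44,3.46) + 0.161·(-0.21,0.82) = (-2.0810,3.0350)
  v4: (1-0.161)·(-2.66,0.8) + 0.161·(-0.15,-0.36) = (-2.2559,0.6132)
  v5: (1-0.161)·(-2.24,-1.16) + 0.161·(0.08,-1.04) = (-1.8665,-1.1407)
  v6: (1-0.161)·(-1.55,-4.17) + 0.161·(0.4,-1.81) = (-1.2360,-3.7900)
  v7: (1-0.161)·(0.86,-3.04) + 0.161·(1.29,-2.3) = (0.9292,-2.9209)
  v8: (1-0.161)·(2.96,-0.14) + 0.161·(2.47,-0.73) = (2.8811,-0.2350)
Shoelace sum Σ(x_i·y_{i+1} − x_{i+1}·y_i):
  i=1: 2.4992·3.3327 − 1.0615·2.8110 = +5.3450 (running +5.3450)
  i=2: 1.0615·3.0350 − -2.0810·3.3327 = +10.1569 (running +15.5018)
  i=3: -2.0810·0.6132 − -2.2559·3.0350 = +5.5704 (running +21.0722)
  i=4: -2.2559·-1.1407 − -1.8665·0.6132 = +3.7178 (running +24.7901)
  i=5: -1.8665·-3.7900 − -1.2360·-1.1407 = +5.6641 (running +30.4542)
  i=6: -1.2360·-2.9209 − 0.9292·-3.7900 = +7.1321 (running +37.5863)
  i=7: 0.9292·-0.2350 − 2.8811·-2.9209 = +8.1970 (running +45.7833)
  i=8: 2.8811·2.8110 − 2.4992·-0.2350 = +8.6860 (running +54.4693)
Area = |Σ|/2 = |54.4693|/2 = 27.2346

Area at t=0.161: 27.2346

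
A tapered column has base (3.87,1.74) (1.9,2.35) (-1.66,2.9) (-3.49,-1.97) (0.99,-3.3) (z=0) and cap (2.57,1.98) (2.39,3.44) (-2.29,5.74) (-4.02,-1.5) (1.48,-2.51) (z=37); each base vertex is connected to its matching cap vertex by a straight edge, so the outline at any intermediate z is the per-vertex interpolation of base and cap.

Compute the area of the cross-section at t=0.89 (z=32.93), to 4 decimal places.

Cross-section at t=0.89: each vertex is (1-t)·p0[i] + t·p1[i].
  v1: (1-0.89)·(3.87,1.74) + 0.89·(2.57,1.98) = (2.7130,1.9536)
  v2: (1-0.89)·(1.9,2.35) + 0.89·(2.39,3.44) = (2.3361,3.3201)
  v3: (1-0.89)·(-1.66,2.9) + 0.89·(-2.29,5.74) = (-2.2207,5.4276)
  v4: (1-0.89)·(-3.49,-1.97) + 0.89·(-4.02,-1.5) = (-3.9617,-1.5517)
  v5: (1-0.89)·(0.99,-3.3) + 0.89·(1.48,-2.51) = (1.4261,-2.5969)
Shoelace sum Σ(x_i·y_{i+1} − x_{i+1}·y_i):
  i=1: 2.7130·3.3201 − 2.3361·1.9536 = +4.4436 (running +4.4436)
  i=2: 2.3361·5.4276 − -2.2207·3.3201 = +20.0524 (running +24.4960)
  i=3: -2.2207·-1.5517 − -3.9617·5.4276 = +24.9484 (running +49.4444)
  i=4: -3.9617·-2.5969 − 1.4261·-1.5517 = +12.5010 (running +61.9454)
  i=5: 1.4261·1.9536 − 2.7130·-2.5969 = +9.8314 (running +71.7768)
Area = |Σ|/2 = |71.7768|/2 = 35.8884

Area at t=0.89: 35.8884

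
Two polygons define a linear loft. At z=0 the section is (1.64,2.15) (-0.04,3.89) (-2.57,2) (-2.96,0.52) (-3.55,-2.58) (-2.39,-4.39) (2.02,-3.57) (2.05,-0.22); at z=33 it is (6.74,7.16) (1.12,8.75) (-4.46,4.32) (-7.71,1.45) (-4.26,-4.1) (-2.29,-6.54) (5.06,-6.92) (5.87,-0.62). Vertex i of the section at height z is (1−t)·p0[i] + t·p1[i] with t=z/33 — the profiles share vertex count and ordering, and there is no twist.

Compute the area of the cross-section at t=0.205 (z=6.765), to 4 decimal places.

Cross-section at t=0.205: each vertex is (1-t)·p0[i] + t·p1[i].
  v1: (1-0.205)·(1.64,2.15) + 0.205·(6.74,7.16) = (2.6855,3.1770)
  v2: (1-0.205)·(-0.04,3.89) + 0.205·(1.12,8.75) = (0.1978,4.8863)
  v3: (1-0.205)·(-2.57,2) + 0.205·(-4.46,4.32) = (-2.9574,2.4756)
  v4: (1-0.205)·(-2.96,0.52) + 0.205·(-7.71,1.45) = (-3.9337,0.7107)
  v5: (1-0.205)·(-3.55,-2.58) + 0.205·(-4.26,-4.1) = (-3.6955,-2.8916)
  v6: (1-0.205)·(-2.39,-4.39) + 0.205·(-2.29,-6.54) = (-2.3695,-4.8308)
  v7: (1-0.205)·(2.02,-3.57) + 0.205·(5.06,-6.92) = (2.6432,-4.2568)
  v8: (1-0.205)·(2.05,-0.22) + 0.205·(5.87,-0.62) = (2.8331,-0.3020)
Shoelace sum Σ(x_i·y_{i+1} − x_{i+1}·y_i):
  i=1: 2.6855·4.8863 − 0.1978·3.1770 = +12.4937 (running +12.4937)
  i=2: 0.1978·2.4756 − -2.9574·4.8863 = +14.9407 (running +27.4344)
  i=3: -2.9574·0.7107 − -3.9337·2.4756 = +7.6367 (running +35.0711)
  i=4: -3.9337·-2.8916 − -3.6955·0.7107 = +14.0011 (running +49.0722)
  i=5: -3.6955·-4.8308 − -2.3695·-2.8916 = +11.0006 (running +60.0728)
  i=6: -2.3695·-4.2568 − 2.6432·-4.8308 = +22.8550 (running +82.9278)
  i=7: 2.6432·-0.3020 − 2.8331·-4.2568 = +11.2616 (running +94.1893)
  i=8: 2.8331·3.1770 − 2.6855·-0.3020 = +9.8119 (running +104.0013)
Area = |Σ|/2 = |104.0013|/2 = 52.0006

Area at t=0.205: 52.0006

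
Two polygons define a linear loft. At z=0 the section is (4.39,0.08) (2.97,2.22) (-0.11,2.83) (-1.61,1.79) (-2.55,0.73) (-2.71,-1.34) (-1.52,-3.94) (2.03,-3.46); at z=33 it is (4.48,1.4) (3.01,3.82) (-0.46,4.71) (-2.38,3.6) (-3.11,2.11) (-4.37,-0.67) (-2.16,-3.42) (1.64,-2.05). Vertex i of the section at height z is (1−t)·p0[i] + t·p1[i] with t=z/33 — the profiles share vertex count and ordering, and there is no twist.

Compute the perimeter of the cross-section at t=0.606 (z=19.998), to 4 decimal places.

Cross-section at t=0.606: each vertex is (1-t)·p0[i] + t·p1[i].
  v1: (1-0.606)·(4.39,0.08) + 0.606·(4.48,1.4) = (4.4445,0.8799)
  v2: (1-0.606)·(2.97,2.22) + 0.606·(3.01,3.82) = (2.9942,3.1896)
  v3: (1-0.606)·(-0.11,2.83) + 0.606·(-0.46,4.71) = (-0.3221,3.9693)
  v4: (1-0.606)·(-1.61,1.79) + 0.606·(-2.38,3.6) = (-2.0766,2.8869)
  v5: (1-0.606)·(-2.55,0.73) + 0.606·(-3.11,2.11) = (-2.8894,1.5663)
  v6: (1-0.606)·(-2.71,-1.34) + 0.606·(-4.37,-0.67) = (-3.7160,-0.9340)
  v7: (1-0.606)·(-1.52,-3.94) + 0.606·(-2.16,-3.42) = (-1.9078,-3.6249)
  v8: (1-0.606)·(2.03,-3.46) + 0.606·(1.64,-2.05) = (1.7937,-2.6055)
Perimeter = Σ |v_{i+1} − v_i|:
  edge 1→2: √(-1.4503² + 2.3097²) = 2.7273 (running 2.7273)
  edge 2→3: √(-3.3163² + 0.7797²) = 3.4068 (running 6.1340)
  edge 3→4: √(-1.7545² + -1.0824²) = 2.0615 (running 8.1956)
  edge 4→5: √(-0.8127² + -1.3206²) = 1.5506 (running 9.7462)
  edge 5→6: √(-0.8266² + -2.5003²) = 2.6334 (running 12.3796)
  edge 6→7: √(1.8081² + -2.6909²) = 3.2420 (running 15.6215)
  edge 7→8: √(3.7015² + 1.0193²) = 3.8393 (running 19.4608)
  edge 8→1: √(2.6509² + 3.4855²) = 4.3790 (running 23.8398)
Perimeter = 23.8398

Perimeter at t=0.606: 23.8398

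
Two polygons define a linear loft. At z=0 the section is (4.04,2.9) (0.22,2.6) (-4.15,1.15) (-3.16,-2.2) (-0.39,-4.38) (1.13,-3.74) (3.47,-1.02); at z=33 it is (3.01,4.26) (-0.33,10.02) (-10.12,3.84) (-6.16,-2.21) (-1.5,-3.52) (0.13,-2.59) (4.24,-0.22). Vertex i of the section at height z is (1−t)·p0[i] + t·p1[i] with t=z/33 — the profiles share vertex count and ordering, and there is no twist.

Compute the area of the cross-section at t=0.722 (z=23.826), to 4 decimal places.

Area at t=0.722: 89.9227

Cross-section at t=0.722: each vertex is (1-t)·p0[i] + t·p1[i].
  v1: (1-0.722)·(4.04,2.9) + 0.722·(3.01,4.26) = (3.2963,3.8819)
  v2: (1-0.722)·(0.22,2.6) + 0.722·(-0.33,10.02) = (-0.1771,7.9572)
  v3: (1-0.722)·(-4.15,1.15) + 0.722·(-10.12,3.84) = (-8.4603,3.0922)
  v4: (1-0.722)·(-3.16,-2.2) + 0.722·(-6.16,-2.21) = (-5.3260,-2.2072)
  v5: (1-0.722)·(-0.39,-4.38) + 0.722·(-1.5,-3.52) = (-1.1914,-3.7591)
  v6: (1-0.722)·(1.13,-3.74) + 0.722·(0.13,-2.59) = (0.4080,-2.9097)
  v7: (1-0.722)·(3.47,-1.02) + 0.722·(4.24,-0.22) = (4.0259,-0.4424)
Shoelace sum Σ(x_i·y_{i+1} − x_{i+1}·y_i):
  i=1: 3.2963·7.9572 − -0.1771·3.8819 = +26.9173 (running +26.9173)
  i=2: -0.1771·3.0922 − -8.4603·7.9572 = +66.7733 (running +93.6906)
  i=3: -8.4603·-2.2072 − -5.3260·3.0922 = +35.1428 (running +128.8334)
  i=4: -5.3260·-3.7591 − -1.1914·-2.2072 = +17.3911 (running +146.2245)
  i=5: -1.1914·-2.9097 − 0.4080·-3.7591 = +5.0004 (running +151.2249)
  i=6: 0.4080·-0.4424 − 4.0259·-2.9097 = +11.5338 (running +162.7587)
  i=7: 4.0259·3.8819 − 3.2963·-0.4424 = +17.0867 (running +179.8453)
Area = |Σ|/2 = |179.8453|/2 = 89.9227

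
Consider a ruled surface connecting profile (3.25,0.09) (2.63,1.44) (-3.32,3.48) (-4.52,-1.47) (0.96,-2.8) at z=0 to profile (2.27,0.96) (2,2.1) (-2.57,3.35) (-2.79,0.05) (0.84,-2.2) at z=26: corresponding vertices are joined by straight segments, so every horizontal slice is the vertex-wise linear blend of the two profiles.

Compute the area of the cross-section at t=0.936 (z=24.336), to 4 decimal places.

Cross-section at t=0.936: each vertex is (1-t)·p0[i] + t·p1[i].
  v1: (1-0.936)·(3.25,0.09) + 0.936·(2.27,0.96) = (2.3327,0.9043)
  v2: (1-0.936)·(2.63,1.44) + 0.936·(2,2.1) = (2.0403,2.0578)
  v3: (1-0.936)·(-3.32,3.48) + 0.936·(-2.57,3.35) = (-2.6180,3.3583)
  v4: (1-0.936)·(-4.52,-1.47) + 0.936·(-2.79,0.05) = (-2.9007,-0.0473)
  v5: (1-0.936)·(0.96,-2.8) + 0.936·(0.84,-2.2) = (0.8477,-2.2384)
Shoelace sum Σ(x_i·y_{i+1} − x_{i+1}·y_i):
  i=1: 2.3327·2.0578 − 2.0403·0.9043 = +2.9551 (running +2.9551)
  i=2: 2.0403·3.3583 − -2.6180·2.0578 = +12.2393 (running +15.1943)
  i=3: -2.6180·-0.0473 − -2.9007·3.3583 = +9.8653 (running +25.0597)
  i=4: -2.9007·-2.2384 − 0.8477·-0.0473 = +6.5330 (running +31.5927)
  i=5: 0.8477·0.9043 − 2.3327·-2.2384 = +5.9881 (running +37.5808)
Area = |Σ|/2 = |37.5808|/2 = 18.7904

Area at t=0.936: 18.7904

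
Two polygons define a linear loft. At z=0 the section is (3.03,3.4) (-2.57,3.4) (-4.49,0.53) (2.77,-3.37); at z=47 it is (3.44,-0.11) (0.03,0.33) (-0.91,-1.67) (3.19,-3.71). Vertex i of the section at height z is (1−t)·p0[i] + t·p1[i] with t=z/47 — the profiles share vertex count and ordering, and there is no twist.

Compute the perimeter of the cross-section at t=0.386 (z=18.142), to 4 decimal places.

Perimeter at t=0.386: 20.1034

Cross-section at t=0.386: each vertex is (1-t)·p0[i] + t·p1[i].
  v1: (1-0.386)·(3.03,3.4) + 0.386·(3.44,-0.11) = (3.1883,2.0451)
  v2: (1-0.386)·(-2.57,3.4) + 0.386·(0.03,0.33) = (-1.5664,2.2150)
  v3: (1-0.386)·(-4.49,0.53) + 0.386·(-0.91,-1.67) = (-3.1081,-0.3192)
  v4: (1-0.386)·(2.77,-3.37) + 0.386·(3.19,-3.71) = (2.9321,-3.5012)
Perimeter = Σ |v_{i+1} − v_i|:
  edge 1→2: √(-4.7547² + 0.1698²) = 4.7577 (running 4.7577)
  edge 2→3: √(-1.5417² + -2.5342²) = 2.9663 (running 7.7240)
  edge 3→4: √(6.0402² + -3.1820²) = 6.8271 (running 14.5511)
  edge 4→1: √(0.2561² + 5.5464²) = 5.5523 (running 20.1034)
Perimeter = 20.1034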